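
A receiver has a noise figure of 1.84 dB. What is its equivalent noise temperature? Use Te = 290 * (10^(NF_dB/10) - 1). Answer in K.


NF_lin = 10^(1.84/10) = 1.527566
Te = 290 * (1.527566 - 1) = 153.0 K

153.0 K


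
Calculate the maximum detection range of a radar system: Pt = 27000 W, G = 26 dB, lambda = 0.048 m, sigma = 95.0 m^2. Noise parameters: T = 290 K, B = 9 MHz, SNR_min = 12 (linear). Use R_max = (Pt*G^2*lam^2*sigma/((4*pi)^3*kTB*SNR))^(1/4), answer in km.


G_lin = 10^(26/10) = 398.107171
R^4 = 27000 * 398.107171^2 * 0.048^2 * 95.0 / ((4*pi)^3 * 1.38e-23 * 290 * 9000000.0 * 12)
R^4 = 1.09204e18 m^4
R_max = (1.09204e18)^(1/4) = 32326.6 m = 32.3 km

32.3 km


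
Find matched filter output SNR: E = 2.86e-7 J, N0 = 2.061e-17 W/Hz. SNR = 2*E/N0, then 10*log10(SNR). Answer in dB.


SNR_lin = 2 * 2.86e-7 / 2.061e-17 = 2.775e10
SNR_dB = 10*log10(2.775e10) = 104.4 dB

104.4 dB


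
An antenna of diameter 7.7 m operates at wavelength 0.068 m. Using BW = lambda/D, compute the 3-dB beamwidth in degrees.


BW_rad = 0.068 / 7.7 = 0.008831
BW_deg = 0.51 degrees

0.51 degrees


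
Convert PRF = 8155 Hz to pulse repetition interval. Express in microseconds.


PRI = 1/8155 = 0.0001226242 s = 122.6 us

122.6 us


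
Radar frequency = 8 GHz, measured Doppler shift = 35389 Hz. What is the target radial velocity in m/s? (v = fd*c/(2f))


v = 35389 * 3e8 / (2 * 8000000000.0) = 663.5 m/s

663.5 m/s


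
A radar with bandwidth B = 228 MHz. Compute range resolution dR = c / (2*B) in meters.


dR = 3e8 / (2 * 228000000.0) = 0.66 m

0.66 m


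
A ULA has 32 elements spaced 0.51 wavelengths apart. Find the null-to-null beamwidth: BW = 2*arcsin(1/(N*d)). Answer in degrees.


1/(N*d) = 1/(32*0.51) = 0.061275
BW = 2*arcsin(0.061275) = 7.0 degrees

7.0 degrees


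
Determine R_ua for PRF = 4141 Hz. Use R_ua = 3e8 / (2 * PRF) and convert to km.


R_ua = 3e8 / (2 * 4141) = 36223.1 m = 36.2 km

36.2 km


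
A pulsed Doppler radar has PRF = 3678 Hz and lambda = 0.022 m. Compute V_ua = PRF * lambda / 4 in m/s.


V_ua = 3678 * 0.022 / 4 = 20.2 m/s

20.2 m/s


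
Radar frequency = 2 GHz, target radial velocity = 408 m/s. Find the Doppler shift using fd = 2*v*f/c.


fd = 2 * 408 * 2000000000.0 / 3e8 = 5440.0 Hz

5440.0 Hz


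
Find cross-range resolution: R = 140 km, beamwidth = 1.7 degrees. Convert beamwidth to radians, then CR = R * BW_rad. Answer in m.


BW_rad = 0.029670597
CR = 140000 * 0.029670597 = 4153.9 m

4153.9 m


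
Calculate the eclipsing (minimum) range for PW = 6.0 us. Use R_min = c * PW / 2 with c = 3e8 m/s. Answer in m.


R_min = 3e8 * 6.0e-6 / 2 = 900.0 m

900.0 m


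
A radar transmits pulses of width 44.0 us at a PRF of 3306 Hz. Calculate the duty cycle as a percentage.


DC = 44.0e-6 * 3306 * 100 = 14.55%

14.55%


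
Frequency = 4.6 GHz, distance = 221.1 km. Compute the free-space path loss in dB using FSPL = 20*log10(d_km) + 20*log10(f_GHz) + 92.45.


20*log10(221.1) = 46.89
20*log10(4.6) = 13.26
FSPL = 152.6 dB

152.6 dB


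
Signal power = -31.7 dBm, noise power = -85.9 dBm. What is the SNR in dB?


SNR = -31.7 - (-85.9) = 54.2 dB

54.2 dB


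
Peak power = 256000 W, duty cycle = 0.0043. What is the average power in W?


P_avg = 256000 * 0.0043 = 1100.8 W

1100.8 W


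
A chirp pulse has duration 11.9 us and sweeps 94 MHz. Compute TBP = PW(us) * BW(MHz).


TBP = 11.9 * 94 = 1118.6

1118.6


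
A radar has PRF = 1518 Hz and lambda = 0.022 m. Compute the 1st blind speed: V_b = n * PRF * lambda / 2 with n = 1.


V_blind = 1 * 1518 * 0.022 / 2 = 16.7 m/s

16.7 m/s


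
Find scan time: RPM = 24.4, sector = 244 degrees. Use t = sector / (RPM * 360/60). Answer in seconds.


t = 244 / (24.4 * 360) * 60 = 1.67 s

1.67 s


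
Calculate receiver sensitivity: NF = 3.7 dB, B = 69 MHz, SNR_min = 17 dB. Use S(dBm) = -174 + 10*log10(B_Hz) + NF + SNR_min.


10*log10(69000000.0) = 78.39
S = -174 + 78.39 + 3.7 + 17 = -74.9 dBm

-74.9 dBm


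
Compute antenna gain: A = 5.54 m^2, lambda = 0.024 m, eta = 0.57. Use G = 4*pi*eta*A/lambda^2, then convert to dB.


G_linear = 4*pi*0.57*5.54/0.024^2 = 68892.51
G_dB = 10*log10(68892.51) = 48.4 dB

48.4 dB


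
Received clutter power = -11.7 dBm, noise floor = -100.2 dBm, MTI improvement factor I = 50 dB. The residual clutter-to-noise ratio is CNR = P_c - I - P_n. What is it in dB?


CNR = -11.7 - 50 - (-100.2) = 38.5 dB

38.5 dB


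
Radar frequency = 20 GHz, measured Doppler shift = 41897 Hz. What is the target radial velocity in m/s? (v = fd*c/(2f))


v = 41897 * 3e8 / (2 * 20000000000.0) = 314.2 m/s

314.2 m/s


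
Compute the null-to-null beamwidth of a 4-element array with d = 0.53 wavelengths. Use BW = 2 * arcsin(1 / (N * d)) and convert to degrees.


1/(N*d) = 1/(4*0.53) = 0.471698
BW = 2*arcsin(0.471698) = 56.3 degrees

56.3 degrees


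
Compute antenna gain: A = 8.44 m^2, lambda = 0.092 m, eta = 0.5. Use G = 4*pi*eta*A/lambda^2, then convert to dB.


G_linear = 4*pi*0.5*8.44/0.092^2 = 6265.37
G_dB = 10*log10(6265.37) = 38.0 dB

38.0 dB


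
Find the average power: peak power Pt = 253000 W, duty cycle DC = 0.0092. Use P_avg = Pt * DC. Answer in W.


P_avg = 253000 * 0.0092 = 2327.6 W

2327.6 W


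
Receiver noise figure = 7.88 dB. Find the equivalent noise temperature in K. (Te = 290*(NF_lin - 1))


NF_lin = 10^(7.88/10) = 6.13762
Te = 290 * (6.13762 - 1) = 1489.9 K

1489.9 K


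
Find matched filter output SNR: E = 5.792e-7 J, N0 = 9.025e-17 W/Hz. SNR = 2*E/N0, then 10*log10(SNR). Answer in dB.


SNR_lin = 2 * 5.792e-7 / 9.025e-17 = 1.284e10
SNR_dB = 10*log10(1.284e10) = 101.1 dB

101.1 dB


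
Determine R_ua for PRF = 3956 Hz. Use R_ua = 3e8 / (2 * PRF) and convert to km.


R_ua = 3e8 / (2 * 3956) = 37917.1 m = 37.9 km

37.9 km


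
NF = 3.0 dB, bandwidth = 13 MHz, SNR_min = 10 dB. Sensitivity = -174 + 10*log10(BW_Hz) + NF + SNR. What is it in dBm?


10*log10(13000000.0) = 71.14
S = -174 + 71.14 + 3.0 + 10 = -89.9 dBm

-89.9 dBm


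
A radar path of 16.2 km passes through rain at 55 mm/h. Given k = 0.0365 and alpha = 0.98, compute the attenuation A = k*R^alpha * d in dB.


gamma = 0.0365 * 55^0.98 = 1.852884 dB/km
A = 1.852884 * 16.2 = 30.02 dB

30.02 dB


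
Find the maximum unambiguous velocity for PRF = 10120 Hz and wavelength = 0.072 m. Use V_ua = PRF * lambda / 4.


V_ua = 10120 * 0.072 / 4 = 182.2 m/s

182.2 m/s


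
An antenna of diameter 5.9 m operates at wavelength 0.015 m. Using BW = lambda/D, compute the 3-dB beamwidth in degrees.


BW_rad = 0.015 / 5.9 = 0.002542
BW_deg = 0.15 degrees

0.15 degrees


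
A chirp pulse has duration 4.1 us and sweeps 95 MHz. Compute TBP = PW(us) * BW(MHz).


TBP = 4.1 * 95 = 389.5

389.5


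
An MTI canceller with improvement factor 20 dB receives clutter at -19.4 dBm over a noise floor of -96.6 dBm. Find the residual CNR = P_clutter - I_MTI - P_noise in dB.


CNR = -19.4 - 20 - (-96.6) = 57.2 dB

57.2 dB


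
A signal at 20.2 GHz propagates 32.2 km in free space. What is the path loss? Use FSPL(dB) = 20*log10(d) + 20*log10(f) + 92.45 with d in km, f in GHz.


20*log10(32.2) = 30.16
20*log10(20.2) = 26.11
FSPL = 148.7 dB

148.7 dB


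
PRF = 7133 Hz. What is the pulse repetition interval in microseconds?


PRI = 1/7133 = 0.0001401935 s = 140.2 us

140.2 us


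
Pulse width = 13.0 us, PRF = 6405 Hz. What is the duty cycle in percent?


DC = 13.0e-6 * 6405 * 100 = 8.33%

8.33%


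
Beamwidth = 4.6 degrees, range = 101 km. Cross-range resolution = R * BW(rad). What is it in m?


BW_rad = 0.080285146
CR = 101000 * 0.080285146 = 8108.8 m

8108.8 m


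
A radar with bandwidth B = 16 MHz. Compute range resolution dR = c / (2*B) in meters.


dR = 3e8 / (2 * 16000000.0) = 9.38 m

9.38 m


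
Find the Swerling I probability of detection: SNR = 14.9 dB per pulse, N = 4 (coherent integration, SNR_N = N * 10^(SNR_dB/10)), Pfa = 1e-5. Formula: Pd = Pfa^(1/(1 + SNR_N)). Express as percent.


SNR_lin = 10^(14.9/10) = 30.90295
SNR_N = 4 * 30.90295 = 123.6118
1/(1 + SNR_N) = 1/124.6118 = 0.0080249
Pd = (1e-5)^0.0080249 = 0.91175
Pd = 91.2%

91.2%


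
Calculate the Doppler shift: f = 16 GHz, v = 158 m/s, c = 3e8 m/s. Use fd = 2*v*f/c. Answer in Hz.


fd = 2 * 158 * 16000000000.0 / 3e8 = 16853.3 Hz

16853.3 Hz


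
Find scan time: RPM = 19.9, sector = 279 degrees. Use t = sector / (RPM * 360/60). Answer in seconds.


t = 279 / (19.9 * 360) * 60 = 2.34 s

2.34 s


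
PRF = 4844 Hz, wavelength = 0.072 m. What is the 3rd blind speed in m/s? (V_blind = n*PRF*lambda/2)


V_blind = 3 * 4844 * 0.072 / 2 = 523.2 m/s

523.2 m/s


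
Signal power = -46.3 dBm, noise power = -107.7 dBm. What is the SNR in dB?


SNR = -46.3 - (-107.7) = 61.4 dB

61.4 dB


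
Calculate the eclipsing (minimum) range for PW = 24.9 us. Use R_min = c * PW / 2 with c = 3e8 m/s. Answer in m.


R_min = 3e8 * 24.9e-6 / 2 = 3735.0 m

3735.0 m


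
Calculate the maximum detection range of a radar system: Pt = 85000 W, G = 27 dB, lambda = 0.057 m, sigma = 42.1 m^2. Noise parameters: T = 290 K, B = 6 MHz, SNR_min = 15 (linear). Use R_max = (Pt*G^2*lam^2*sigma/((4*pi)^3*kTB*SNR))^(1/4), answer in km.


G_lin = 10^(27/10) = 501.187234
R^4 = 85000 * 501.187234^2 * 0.057^2 * 42.1 / ((4*pi)^3 * 1.38e-23 * 290 * 6000000.0 * 15)
R^4 = 4.08603e18 m^4
R_max = (4.08603e18)^(1/4) = 44959.9 m = 45.0 km

45.0 km


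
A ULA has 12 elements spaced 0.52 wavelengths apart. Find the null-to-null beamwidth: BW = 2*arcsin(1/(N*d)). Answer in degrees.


1/(N*d) = 1/(12*0.52) = 0.160256
BW = 2*arcsin(0.160256) = 18.4 degrees

18.4 degrees


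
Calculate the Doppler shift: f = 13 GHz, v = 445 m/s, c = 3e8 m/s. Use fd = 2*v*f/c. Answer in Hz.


fd = 2 * 445 * 13000000000.0 / 3e8 = 38566.7 Hz

38566.7 Hz


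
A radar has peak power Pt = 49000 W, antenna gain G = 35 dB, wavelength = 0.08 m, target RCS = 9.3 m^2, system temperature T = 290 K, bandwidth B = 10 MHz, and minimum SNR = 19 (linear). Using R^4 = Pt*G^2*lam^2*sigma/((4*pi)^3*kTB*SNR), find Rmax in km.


G_lin = 10^(35/10) = 3162.27766
R^4 = 49000 * 3162.27766^2 * 0.08^2 * 9.3 / ((4*pi)^3 * 1.38e-23 * 290 * 10000000.0 * 19)
R^4 = 1.93285e19 m^4
R_max = (1.93285e19)^(1/4) = 66305.5 m = 66.3 km

66.3 km


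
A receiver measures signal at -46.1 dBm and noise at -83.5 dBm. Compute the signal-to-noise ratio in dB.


SNR = -46.1 - (-83.5) = 37.4 dB

37.4 dB


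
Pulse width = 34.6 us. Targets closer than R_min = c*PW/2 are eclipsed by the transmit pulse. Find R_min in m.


R_min = 3e8 * 34.6e-6 / 2 = 5190.0 m

5190.0 m


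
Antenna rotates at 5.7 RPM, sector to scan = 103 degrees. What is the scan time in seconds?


t = 103 / (5.7 * 360) * 60 = 3.01 s

3.01 s


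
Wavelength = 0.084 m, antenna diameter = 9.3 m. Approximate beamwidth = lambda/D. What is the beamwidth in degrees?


BW_rad = 0.084 / 9.3 = 0.009032
BW_deg = 0.52 degrees

0.52 degrees


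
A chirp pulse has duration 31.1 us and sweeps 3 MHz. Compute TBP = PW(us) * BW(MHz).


TBP = 31.1 * 3 = 93.3

93.3


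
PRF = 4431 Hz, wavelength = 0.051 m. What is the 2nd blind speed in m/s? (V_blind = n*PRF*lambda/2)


V_blind = 2 * 4431 * 0.051 / 2 = 226.0 m/s

226.0 m/s


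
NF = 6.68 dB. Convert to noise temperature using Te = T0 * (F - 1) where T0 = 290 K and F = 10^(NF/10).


NF_lin = 10^(6.68/10) = 4.655861
Te = 290 * (4.655861 - 1) = 1060.2 K

1060.2 K


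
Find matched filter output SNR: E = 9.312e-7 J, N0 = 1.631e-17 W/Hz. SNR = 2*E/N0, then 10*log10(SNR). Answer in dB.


SNR_lin = 2 * 9.312e-7 / 1.631e-17 = 1.142e11
SNR_dB = 10*log10(1.142e11) = 110.6 dB

110.6 dB


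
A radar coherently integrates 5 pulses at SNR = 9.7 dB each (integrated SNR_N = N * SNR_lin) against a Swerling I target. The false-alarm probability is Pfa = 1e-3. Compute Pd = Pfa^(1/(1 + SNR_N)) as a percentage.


SNR_lin = 10^(9.7/10) = 9.33254
SNR_N = 5 * 9.33254 = 46.6627
1/(1 + SNR_N) = 1/47.6627 = 0.0209808
Pd = (1e-3)^0.0209808 = 0.86508
Pd = 86.5%

86.5%


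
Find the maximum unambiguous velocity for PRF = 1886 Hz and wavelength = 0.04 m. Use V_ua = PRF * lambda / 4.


V_ua = 1886 * 0.04 / 4 = 18.9 m/s

18.9 m/s


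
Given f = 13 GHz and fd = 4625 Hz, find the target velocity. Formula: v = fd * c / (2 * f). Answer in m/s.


v = 4625 * 3e8 / (2 * 13000000000.0) = 53.4 m/s

53.4 m/s


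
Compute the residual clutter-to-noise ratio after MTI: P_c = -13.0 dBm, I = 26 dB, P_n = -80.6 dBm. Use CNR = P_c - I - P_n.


CNR = -13.0 - 26 - (-80.6) = 41.6 dB

41.6 dB


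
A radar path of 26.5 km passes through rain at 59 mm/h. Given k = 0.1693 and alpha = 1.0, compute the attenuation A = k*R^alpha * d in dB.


gamma = 0.1693 * 59^1.0 = 9.9887 dB/km
A = 9.9887 * 26.5 = 264.7 dB

264.7 dB


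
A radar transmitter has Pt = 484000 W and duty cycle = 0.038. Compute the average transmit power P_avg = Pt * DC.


P_avg = 484000 * 0.038 = 18392.0 W

18392.0 W


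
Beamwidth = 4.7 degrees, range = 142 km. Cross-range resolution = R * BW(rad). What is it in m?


BW_rad = 0.082030475
CR = 142000 * 0.082030475 = 11648.3 m

11648.3 m


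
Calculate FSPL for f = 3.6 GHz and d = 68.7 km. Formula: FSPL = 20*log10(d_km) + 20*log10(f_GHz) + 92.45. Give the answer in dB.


20*log10(68.7) = 36.74
20*log10(3.6) = 11.13
FSPL = 140.3 dB

140.3 dB


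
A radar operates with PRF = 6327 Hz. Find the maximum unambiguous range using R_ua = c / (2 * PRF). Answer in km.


R_ua = 3e8 / (2 * 6327) = 23707.9 m = 23.7 km

23.7 km


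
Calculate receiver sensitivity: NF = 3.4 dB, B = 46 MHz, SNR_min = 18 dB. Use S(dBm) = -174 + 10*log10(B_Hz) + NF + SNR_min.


10*log10(46000000.0) = 76.63
S = -174 + 76.63 + 3.4 + 18 = -76.0 dBm

-76.0 dBm


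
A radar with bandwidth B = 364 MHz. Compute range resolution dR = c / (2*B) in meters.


dR = 3e8 / (2 * 364000000.0) = 0.41 m

0.41 m


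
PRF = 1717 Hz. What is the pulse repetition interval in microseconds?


PRI = 1/1717 = 0.0005824112 s = 582.4 us

582.4 us


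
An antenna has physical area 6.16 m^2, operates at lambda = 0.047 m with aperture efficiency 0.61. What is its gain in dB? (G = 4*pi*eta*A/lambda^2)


G_linear = 4*pi*0.61*6.16/0.047^2 = 21375.91
G_dB = 10*log10(21375.91) = 43.3 dB

43.3 dB


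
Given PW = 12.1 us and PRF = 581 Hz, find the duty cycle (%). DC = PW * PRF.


DC = 12.1e-6 * 581 * 100 = 0.7%

0.7%


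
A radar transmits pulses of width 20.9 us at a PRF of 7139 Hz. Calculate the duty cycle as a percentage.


DC = 20.9e-6 * 7139 * 100 = 14.92%

14.92%


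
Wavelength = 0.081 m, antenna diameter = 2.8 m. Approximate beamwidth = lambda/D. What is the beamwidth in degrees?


BW_rad = 0.081 / 2.8 = 0.028929
BW_deg = 1.66 degrees

1.66 degrees


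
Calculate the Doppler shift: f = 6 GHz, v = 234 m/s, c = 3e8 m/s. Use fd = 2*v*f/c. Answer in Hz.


fd = 2 * 234 * 6000000000.0 / 3e8 = 9360.0 Hz

9360.0 Hz


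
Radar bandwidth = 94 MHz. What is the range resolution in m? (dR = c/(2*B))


dR = 3e8 / (2 * 94000000.0) = 1.6 m

1.6 m


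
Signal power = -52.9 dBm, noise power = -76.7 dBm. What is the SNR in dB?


SNR = -52.9 - (-76.7) = 23.8 dB

23.8 dB


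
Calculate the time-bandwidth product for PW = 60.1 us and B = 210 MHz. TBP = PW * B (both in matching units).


TBP = 60.1 * 210 = 12621.0

12621.0


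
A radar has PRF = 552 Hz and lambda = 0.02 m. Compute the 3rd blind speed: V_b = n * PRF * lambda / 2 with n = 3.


V_blind = 3 * 552 * 0.02 / 2 = 16.6 m/s

16.6 m/s


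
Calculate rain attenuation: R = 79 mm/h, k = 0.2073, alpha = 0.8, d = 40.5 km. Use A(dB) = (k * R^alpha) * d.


gamma = 0.2073 * 79^0.8 = 6.834409 dB/km
A = 6.834409 * 40.5 = 276.79 dB

276.79 dB


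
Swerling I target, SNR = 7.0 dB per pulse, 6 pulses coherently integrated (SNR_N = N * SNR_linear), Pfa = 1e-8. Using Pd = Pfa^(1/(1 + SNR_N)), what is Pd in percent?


SNR_lin = 10^(7.0/10) = 5.01187
SNR_N = 6 * 5.01187 = 30.07122
1/(1 + SNR_N) = 1/31.07122 = 0.0321841
Pd = (1e-8)^0.0321841 = 0.55275
Pd = 55.3%

55.3%


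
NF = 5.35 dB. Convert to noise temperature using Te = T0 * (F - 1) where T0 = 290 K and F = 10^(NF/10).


NF_lin = 10^(5.35/10) = 3.427678
Te = 290 * (3.427678 - 1) = 704.0 K

704.0 K


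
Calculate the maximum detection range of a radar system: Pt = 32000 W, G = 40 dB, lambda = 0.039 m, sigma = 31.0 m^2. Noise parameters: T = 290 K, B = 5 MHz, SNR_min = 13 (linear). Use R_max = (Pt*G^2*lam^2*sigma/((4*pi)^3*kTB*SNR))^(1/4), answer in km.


G_lin = 10^(40/10) = 10000.0
R^4 = 32000 * 10000.0^2 * 0.039^2 * 31.0 / ((4*pi)^3 * 1.38e-23 * 290 * 5000000.0 * 13)
R^4 = 2.92295e20 m^4
R_max = (2.92295e20)^(1/4) = 130754.1 m = 130.8 km

130.8 km


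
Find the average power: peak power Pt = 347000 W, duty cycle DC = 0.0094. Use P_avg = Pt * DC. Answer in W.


P_avg = 347000 * 0.0094 = 3261.8 W

3261.8 W


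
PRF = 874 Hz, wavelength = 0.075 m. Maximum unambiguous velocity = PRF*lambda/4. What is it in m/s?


V_ua = 874 * 0.075 / 4 = 16.4 m/s

16.4 m/s


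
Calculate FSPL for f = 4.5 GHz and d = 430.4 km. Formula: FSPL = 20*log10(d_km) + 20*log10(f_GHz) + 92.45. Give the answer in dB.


20*log10(430.4) = 52.68
20*log10(4.5) = 13.06
FSPL = 158.2 dB

158.2 dB


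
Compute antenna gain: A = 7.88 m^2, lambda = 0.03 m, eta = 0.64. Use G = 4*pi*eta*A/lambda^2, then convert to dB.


G_linear = 4*pi*0.64*7.88/0.03^2 = 70416.36
G_dB = 10*log10(70416.36) = 48.5 dB

48.5 dB


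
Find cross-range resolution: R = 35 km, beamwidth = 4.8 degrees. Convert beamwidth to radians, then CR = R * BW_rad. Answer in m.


BW_rad = 0.083775804
CR = 35000 * 0.083775804 = 2932.2 m

2932.2 m


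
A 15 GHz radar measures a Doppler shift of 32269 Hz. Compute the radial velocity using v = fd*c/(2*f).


v = 32269 * 3e8 / (2 * 15000000000.0) = 322.7 m/s

322.7 m/s


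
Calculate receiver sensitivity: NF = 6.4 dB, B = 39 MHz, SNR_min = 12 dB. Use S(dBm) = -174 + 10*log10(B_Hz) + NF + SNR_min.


10*log10(39000000.0) = 75.91
S = -174 + 75.91 + 6.4 + 12 = -79.7 dBm

-79.7 dBm


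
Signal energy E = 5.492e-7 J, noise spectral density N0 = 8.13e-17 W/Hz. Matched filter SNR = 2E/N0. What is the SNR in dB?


SNR_lin = 2 * 5.492e-7 / 8.13e-17 = 1.351e10
SNR_dB = 10*log10(1.351e10) = 101.3 dB

101.3 dB


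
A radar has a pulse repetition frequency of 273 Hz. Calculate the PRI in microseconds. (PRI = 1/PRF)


PRI = 1/273 = 0.0036630037 s = 3663.0 us

3663.0 us


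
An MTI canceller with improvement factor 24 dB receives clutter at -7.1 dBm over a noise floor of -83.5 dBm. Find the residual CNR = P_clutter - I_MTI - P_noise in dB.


CNR = -7.1 - 24 - (-83.5) = 52.4 dB

52.4 dB


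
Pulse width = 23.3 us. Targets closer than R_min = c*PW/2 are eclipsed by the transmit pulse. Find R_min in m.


R_min = 3e8 * 23.3e-6 / 2 = 3495.0 m

3495.0 m


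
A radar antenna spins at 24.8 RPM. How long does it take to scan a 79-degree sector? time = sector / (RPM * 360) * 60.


t = 79 / (24.8 * 360) * 60 = 0.53 s

0.53 s


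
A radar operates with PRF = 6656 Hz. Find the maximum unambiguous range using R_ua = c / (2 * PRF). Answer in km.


R_ua = 3e8 / (2 * 6656) = 22536.1 m = 22.5 km

22.5 km


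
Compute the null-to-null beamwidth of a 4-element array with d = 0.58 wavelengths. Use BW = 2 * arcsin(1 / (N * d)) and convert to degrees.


1/(N*d) = 1/(4*0.58) = 0.431034
BW = 2*arcsin(0.431034) = 51.1 degrees

51.1 degrees


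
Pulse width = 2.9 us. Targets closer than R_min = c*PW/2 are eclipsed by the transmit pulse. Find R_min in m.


R_min = 3e8 * 2.9e-6 / 2 = 435.0 m

435.0 m


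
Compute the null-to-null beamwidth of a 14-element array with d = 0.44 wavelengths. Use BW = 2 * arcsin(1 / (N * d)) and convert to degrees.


1/(N*d) = 1/(14*0.44) = 0.162338
BW = 2*arcsin(0.162338) = 18.7 degrees

18.7 degrees


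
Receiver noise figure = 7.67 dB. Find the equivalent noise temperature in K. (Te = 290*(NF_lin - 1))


NF_lin = 10^(7.67/10) = 5.847901
Te = 290 * (5.847901 - 1) = 1405.9 K

1405.9 K


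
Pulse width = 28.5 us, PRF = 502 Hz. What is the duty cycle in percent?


DC = 28.5e-6 * 502 * 100 = 1.43%

1.43%


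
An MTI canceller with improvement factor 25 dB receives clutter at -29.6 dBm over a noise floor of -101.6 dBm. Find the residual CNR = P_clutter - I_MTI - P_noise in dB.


CNR = -29.6 - 25 - (-101.6) = 47.0 dB

47.0 dB


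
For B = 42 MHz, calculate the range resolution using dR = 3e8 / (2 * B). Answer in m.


dR = 3e8 / (2 * 42000000.0) = 3.57 m

3.57 m


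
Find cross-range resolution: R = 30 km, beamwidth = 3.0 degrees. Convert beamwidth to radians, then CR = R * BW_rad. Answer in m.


BW_rad = 0.052359878
CR = 30000 * 0.052359878 = 1570.8 m

1570.8 m


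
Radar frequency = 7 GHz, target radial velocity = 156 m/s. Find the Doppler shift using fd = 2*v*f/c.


fd = 2 * 156 * 7000000000.0 / 3e8 = 7280.0 Hz

7280.0 Hz


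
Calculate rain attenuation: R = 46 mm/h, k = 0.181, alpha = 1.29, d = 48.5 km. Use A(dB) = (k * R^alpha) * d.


gamma = 0.181 * 46^1.29 = 25.2718 dB/km
A = 25.2718 * 48.5 = 1225.68 dB

1225.68 dB


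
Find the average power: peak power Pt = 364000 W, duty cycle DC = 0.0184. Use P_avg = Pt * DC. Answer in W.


P_avg = 364000 * 0.0184 = 6697.6 W

6697.6 W


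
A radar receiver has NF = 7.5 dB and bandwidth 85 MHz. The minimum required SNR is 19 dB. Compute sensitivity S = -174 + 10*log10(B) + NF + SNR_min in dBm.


10*log10(85000000.0) = 79.29
S = -174 + 79.29 + 7.5 + 19 = -68.2 dBm

-68.2 dBm


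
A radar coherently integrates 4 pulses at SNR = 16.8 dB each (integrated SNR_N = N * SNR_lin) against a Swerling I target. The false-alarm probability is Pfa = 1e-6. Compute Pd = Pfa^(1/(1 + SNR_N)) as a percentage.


SNR_lin = 10^(16.8/10) = 47.86301
SNR_N = 4 * 47.86301 = 191.45204
1/(1 + SNR_N) = 1/192.45204 = 0.0051961
Pd = (1e-6)^0.0051961 = 0.93073
Pd = 93.1%

93.1%


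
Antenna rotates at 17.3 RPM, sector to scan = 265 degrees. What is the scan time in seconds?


t = 265 / (17.3 * 360) * 60 = 2.55 s

2.55 s


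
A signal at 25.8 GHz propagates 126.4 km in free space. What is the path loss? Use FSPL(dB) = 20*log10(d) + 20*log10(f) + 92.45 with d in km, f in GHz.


20*log10(126.4) = 42.03
20*log10(25.8) = 28.23
FSPL = 162.7 dB

162.7 dB


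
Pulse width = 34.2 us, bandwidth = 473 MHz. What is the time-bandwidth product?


TBP = 34.2 * 473 = 16176.6

16176.6


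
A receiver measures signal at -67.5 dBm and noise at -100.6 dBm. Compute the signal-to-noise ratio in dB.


SNR = -67.5 - (-100.6) = 33.1 dB

33.1 dB


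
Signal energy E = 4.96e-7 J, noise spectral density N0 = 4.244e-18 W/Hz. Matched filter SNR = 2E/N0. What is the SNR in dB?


SNR_lin = 2 * 4.96e-7 / 4.244e-18 = 2.337e11
SNR_dB = 10*log10(2.337e11) = 113.7 dB

113.7 dB


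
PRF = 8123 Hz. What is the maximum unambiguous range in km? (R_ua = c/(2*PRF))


R_ua = 3e8 / (2 * 8123) = 18466.1 m = 18.5 km

18.5 km


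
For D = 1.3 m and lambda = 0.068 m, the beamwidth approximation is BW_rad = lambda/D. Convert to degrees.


BW_rad = 0.068 / 1.3 = 0.052308
BW_deg = 3.0 degrees

3.0 degrees


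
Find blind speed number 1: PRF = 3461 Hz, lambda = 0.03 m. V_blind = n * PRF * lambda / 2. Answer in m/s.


V_blind = 1 * 3461 * 0.03 / 2 = 51.9 m/s

51.9 m/s


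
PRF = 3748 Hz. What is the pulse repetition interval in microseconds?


PRI = 1/3748 = 0.000266809 s = 266.8 us

266.8 us


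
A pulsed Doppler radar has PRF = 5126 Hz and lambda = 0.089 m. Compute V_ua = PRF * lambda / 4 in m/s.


V_ua = 5126 * 0.089 / 4 = 114.1 m/s

114.1 m/s


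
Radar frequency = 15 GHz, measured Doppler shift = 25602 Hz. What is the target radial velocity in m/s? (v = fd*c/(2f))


v = 25602 * 3e8 / (2 * 15000000000.0) = 256.0 m/s

256.0 m/s


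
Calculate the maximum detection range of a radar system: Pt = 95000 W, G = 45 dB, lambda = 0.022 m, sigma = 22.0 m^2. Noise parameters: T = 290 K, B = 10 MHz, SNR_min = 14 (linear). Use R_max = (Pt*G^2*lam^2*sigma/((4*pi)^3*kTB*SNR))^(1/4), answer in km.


G_lin = 10^(45/10) = 31622.776602
R^4 = 95000 * 31622.776602^2 * 0.022^2 * 22.0 / ((4*pi)^3 * 1.38e-23 * 290 * 10000000.0 * 14)
R^4 = 9.09823e20 m^4
R_max = (9.09823e20)^(1/4) = 173675.8 m = 173.7 km

173.7 km


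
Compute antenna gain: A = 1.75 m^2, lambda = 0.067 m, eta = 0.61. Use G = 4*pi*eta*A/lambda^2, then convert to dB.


G_linear = 4*pi*0.61*1.75/0.067^2 = 2988.33
G_dB = 10*log10(2988.33) = 34.8 dB

34.8 dB


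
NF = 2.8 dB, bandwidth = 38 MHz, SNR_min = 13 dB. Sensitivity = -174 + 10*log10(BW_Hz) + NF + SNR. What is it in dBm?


10*log10(38000000.0) = 75.8
S = -174 + 75.8 + 2.8 + 13 = -82.4 dBm

-82.4 dBm


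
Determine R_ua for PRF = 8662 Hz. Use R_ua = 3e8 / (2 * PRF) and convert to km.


R_ua = 3e8 / (2 * 8662) = 17317.0 m = 17.3 km

17.3 km


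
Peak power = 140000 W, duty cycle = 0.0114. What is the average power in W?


P_avg = 140000 * 0.0114 = 1596.0 W

1596.0 W


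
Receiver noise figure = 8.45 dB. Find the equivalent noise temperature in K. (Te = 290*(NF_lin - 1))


NF_lin = 10^(8.45/10) = 6.99842
Te = 290 * (6.99842 - 1) = 1739.5 K

1739.5 K


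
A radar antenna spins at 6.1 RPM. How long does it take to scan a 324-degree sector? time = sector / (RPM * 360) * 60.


t = 324 / (6.1 * 360) * 60 = 8.85 s

8.85 s


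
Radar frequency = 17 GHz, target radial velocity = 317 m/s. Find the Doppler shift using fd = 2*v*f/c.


fd = 2 * 317 * 17000000000.0 / 3e8 = 35926.7 Hz

35926.7 Hz


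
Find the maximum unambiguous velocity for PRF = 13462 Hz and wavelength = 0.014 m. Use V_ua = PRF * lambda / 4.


V_ua = 13462 * 0.014 / 4 = 47.1 m/s

47.1 m/s


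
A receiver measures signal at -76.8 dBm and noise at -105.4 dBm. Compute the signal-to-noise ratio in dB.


SNR = -76.8 - (-105.4) = 28.6 dB

28.6 dB


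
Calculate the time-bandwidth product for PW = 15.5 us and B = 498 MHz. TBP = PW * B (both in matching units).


TBP = 15.5 * 498 = 7719.0

7719.0


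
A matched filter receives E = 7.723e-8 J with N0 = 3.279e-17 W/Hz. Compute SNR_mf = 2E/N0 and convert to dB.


SNR_lin = 2 * 7.723e-8 / 3.279e-17 = 4.711e9
SNR_dB = 10*log10(4.711e9) = 96.7 dB

96.7 dB


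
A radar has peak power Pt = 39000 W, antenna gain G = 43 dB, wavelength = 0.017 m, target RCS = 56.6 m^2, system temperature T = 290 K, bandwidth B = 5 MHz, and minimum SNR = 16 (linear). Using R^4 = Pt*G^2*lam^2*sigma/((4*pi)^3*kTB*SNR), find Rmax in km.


G_lin = 10^(43/10) = 19952.62315
R^4 = 39000 * 19952.62315^2 * 0.017^2 * 56.6 / ((4*pi)^3 * 1.38e-23 * 290 * 5000000.0 * 16)
R^4 = 3.99744e20 m^4
R_max = (3.99744e20)^(1/4) = 141398.7 m = 141.4 km

141.4 km


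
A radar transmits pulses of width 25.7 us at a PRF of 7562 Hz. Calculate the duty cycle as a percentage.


DC = 25.7e-6 * 7562 * 100 = 19.43%

19.43%


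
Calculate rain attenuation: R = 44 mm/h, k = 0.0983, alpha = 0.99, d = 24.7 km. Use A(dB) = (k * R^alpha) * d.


gamma = 0.0983 * 44^0.99 = 4.164584 dB/km
A = 4.164584 * 24.7 = 102.87 dB

102.87 dB


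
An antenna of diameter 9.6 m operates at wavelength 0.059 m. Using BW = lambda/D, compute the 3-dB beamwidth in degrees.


BW_rad = 0.059 / 9.6 = 0.006146
BW_deg = 0.35 degrees

0.35 degrees


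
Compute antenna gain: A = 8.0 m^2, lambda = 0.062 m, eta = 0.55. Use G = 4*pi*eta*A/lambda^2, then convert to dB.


G_linear = 4*pi*0.55*8.0/0.062^2 = 14383.98
G_dB = 10*log10(14383.98) = 41.6 dB

41.6 dB


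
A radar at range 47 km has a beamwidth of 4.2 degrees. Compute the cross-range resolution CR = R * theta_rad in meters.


BW_rad = 0.073303829
CR = 47000 * 0.073303829 = 3445.3 m

3445.3 m


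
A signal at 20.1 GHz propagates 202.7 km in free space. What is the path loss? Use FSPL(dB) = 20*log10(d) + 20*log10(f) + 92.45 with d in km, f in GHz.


20*log10(202.7) = 46.14
20*log10(20.1) = 26.06
FSPL = 164.7 dB

164.7 dB


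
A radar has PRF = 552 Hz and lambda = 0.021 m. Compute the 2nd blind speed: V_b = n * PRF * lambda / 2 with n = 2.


V_blind = 2 * 552 * 0.021 / 2 = 11.6 m/s

11.6 m/s


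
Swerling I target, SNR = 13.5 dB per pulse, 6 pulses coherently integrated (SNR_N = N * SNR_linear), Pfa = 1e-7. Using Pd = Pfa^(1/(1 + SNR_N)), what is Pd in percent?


SNR_lin = 10^(13.5/10) = 22.38721
SNR_N = 6 * 22.38721 = 134.32326
1/(1 + SNR_N) = 1/135.32326 = 0.0073897
Pd = (1e-7)^0.0073897 = 0.88771
Pd = 88.8%

88.8%


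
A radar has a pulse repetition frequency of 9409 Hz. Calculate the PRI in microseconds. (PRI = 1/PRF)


PRI = 1/9409 = 0.0001062812 s = 106.3 us

106.3 us


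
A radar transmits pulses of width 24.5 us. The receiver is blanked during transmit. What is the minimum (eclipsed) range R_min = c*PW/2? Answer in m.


R_min = 3e8 * 24.5e-6 / 2 = 3675.0 m

3675.0 m


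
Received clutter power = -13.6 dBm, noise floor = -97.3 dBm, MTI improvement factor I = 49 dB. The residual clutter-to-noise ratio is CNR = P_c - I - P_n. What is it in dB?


CNR = -13.6 - 49 - (-97.3) = 34.7 dB

34.7 dB


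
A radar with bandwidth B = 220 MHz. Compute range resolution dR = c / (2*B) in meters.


dR = 3e8 / (2 * 220000000.0) = 0.68 m

0.68 m


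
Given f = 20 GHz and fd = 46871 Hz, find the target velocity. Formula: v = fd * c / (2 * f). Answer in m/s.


v = 46871 * 3e8 / (2 * 20000000000.0) = 351.5 m/s

351.5 m/s


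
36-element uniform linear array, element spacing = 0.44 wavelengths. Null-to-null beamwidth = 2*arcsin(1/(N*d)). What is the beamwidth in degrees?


1/(N*d) = 1/(36*0.44) = 0.063131
BW = 2*arcsin(0.063131) = 7.2 degrees

7.2 degrees


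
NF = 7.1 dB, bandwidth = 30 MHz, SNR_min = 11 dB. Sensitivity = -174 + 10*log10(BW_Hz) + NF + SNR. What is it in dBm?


10*log10(30000000.0) = 74.77
S = -174 + 74.77 + 7.1 + 11 = -81.1 dBm

-81.1 dBm


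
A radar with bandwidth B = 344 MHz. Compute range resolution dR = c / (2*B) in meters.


dR = 3e8 / (2 * 344000000.0) = 0.44 m

0.44 m


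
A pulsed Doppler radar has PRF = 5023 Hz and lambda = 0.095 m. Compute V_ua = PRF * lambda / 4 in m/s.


V_ua = 5023 * 0.095 / 4 = 119.3 m/s

119.3 m/s


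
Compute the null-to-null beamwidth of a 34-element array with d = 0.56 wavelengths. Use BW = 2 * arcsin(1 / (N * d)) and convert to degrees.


1/(N*d) = 1/(34*0.56) = 0.052521
BW = 2*arcsin(0.052521) = 6.0 degrees

6.0 degrees


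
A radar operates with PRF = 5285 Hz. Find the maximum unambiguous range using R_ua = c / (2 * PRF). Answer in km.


R_ua = 3e8 / (2 * 5285) = 28382.2 m = 28.4 km

28.4 km


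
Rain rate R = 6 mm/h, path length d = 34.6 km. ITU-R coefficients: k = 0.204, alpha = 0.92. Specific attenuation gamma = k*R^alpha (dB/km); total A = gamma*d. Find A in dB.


gamma = 0.204 * 6^0.92 = 1.060546 dB/km
A = 1.060546 * 34.6 = 36.69 dB

36.69 dB


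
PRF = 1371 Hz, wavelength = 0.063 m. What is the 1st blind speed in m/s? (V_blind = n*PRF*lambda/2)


V_blind = 1 * 1371 * 0.063 / 2 = 43.2 m/s

43.2 m/s


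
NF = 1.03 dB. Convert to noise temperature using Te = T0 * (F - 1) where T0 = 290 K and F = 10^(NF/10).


NF_lin = 10^(1.03/10) = 1.267652
Te = 290 * (1.267652 - 1) = 77.6 K

77.6 K


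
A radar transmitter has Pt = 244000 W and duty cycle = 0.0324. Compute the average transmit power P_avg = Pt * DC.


P_avg = 244000 * 0.0324 = 7905.6 W

7905.6 W


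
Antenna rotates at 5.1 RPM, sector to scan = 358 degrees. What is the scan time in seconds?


t = 358 / (5.1 * 360) * 60 = 11.7 s

11.7 s


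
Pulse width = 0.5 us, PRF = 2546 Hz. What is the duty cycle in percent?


DC = 0.5e-6 * 2546 * 100 = 0.13%

0.13%


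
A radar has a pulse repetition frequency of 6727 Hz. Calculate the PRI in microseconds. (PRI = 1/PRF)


PRI = 1/6727 = 0.0001486547 s = 148.7 us

148.7 us


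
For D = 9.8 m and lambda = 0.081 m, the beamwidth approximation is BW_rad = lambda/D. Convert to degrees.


BW_rad = 0.081 / 9.8 = 0.008265
BW_deg = 0.47 degrees

0.47 degrees


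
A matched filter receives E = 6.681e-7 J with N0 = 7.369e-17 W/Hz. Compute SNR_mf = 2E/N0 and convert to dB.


SNR_lin = 2 * 6.681e-7 / 7.369e-17 = 1.813e10
SNR_dB = 10*log10(1.813e10) = 102.6 dB

102.6 dB


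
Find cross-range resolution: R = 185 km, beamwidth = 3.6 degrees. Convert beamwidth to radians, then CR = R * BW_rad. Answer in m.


BW_rad = 0.062831853
CR = 185000 * 0.062831853 = 11623.9 m

11623.9 m


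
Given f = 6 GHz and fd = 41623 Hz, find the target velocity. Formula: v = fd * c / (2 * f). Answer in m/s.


v = 41623 * 3e8 / (2 * 6000000000.0) = 1040.6 m/s

1040.6 m/s


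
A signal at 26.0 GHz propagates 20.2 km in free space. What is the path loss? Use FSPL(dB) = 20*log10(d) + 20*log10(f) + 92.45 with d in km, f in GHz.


20*log10(20.2) = 26.11
20*log10(26.0) = 28.3
FSPL = 146.9 dB

146.9 dB


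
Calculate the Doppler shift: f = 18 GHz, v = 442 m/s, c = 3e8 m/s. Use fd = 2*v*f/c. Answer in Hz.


fd = 2 * 442 * 18000000000.0 / 3e8 = 53040.0 Hz

53040.0 Hz


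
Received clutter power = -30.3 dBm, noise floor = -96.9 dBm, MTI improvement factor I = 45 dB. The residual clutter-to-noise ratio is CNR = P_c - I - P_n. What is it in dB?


CNR = -30.3 - 45 - (-96.9) = 21.6 dB

21.6 dB


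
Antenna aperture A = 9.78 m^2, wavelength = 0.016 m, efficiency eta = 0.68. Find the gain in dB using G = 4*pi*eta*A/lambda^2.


G_linear = 4*pi*0.68*9.78/0.016^2 = 326450.75
G_dB = 10*log10(326450.75) = 55.1 dB

55.1 dB


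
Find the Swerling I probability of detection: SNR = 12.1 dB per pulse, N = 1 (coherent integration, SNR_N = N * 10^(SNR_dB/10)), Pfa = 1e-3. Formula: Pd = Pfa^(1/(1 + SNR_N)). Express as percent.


SNR_lin = 10^(12.1/10) = 16.2181
SNR_N = 1 * 16.2181 = 16.2181
1/(1 + SNR_N) = 1/17.2181 = 0.0580784
Pd = (1e-3)^0.0580784 = 0.66952
Pd = 67.0%

67.0%


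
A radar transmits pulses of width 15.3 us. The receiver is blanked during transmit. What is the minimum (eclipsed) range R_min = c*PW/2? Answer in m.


R_min = 3e8 * 15.3e-6 / 2 = 2295.0 m

2295.0 m


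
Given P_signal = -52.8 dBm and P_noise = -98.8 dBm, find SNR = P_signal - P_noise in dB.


SNR = -52.8 - (-98.8) = 46.0 dB

46.0 dB


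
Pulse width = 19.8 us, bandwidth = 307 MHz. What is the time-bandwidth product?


TBP = 19.8 * 307 = 6078.6

6078.6


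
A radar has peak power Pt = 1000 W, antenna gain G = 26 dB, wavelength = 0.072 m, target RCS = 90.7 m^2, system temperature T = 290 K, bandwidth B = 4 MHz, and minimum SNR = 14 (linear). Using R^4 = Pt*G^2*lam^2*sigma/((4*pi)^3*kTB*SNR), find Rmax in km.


G_lin = 10^(26/10) = 398.107171
R^4 = 1000 * 398.107171^2 * 0.072^2 * 90.7 / ((4*pi)^3 * 1.38e-23 * 290 * 4000000.0 * 14)
R^4 = 1.67563e17 m^4
R_max = (1.67563e17)^(1/4) = 20232.3 m = 20.2 km

20.2 km


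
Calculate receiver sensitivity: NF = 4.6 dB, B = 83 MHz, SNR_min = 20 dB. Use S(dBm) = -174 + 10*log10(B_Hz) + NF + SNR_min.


10*log10(83000000.0) = 79.19
S = -174 + 79.19 + 4.6 + 20 = -70.2 dBm

-70.2 dBm


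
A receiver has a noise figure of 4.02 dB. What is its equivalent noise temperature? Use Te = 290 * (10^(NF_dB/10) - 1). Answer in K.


NF_lin = 10^(4.02/10) = 2.523481
Te = 290 * (2.523481 - 1) = 441.8 K

441.8 K


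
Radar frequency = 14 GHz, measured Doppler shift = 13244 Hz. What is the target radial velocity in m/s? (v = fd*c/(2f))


v = 13244 * 3e8 / (2 * 14000000000.0) = 141.9 m/s

141.9 m/s


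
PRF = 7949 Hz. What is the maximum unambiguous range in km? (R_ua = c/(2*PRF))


R_ua = 3e8 / (2 * 7949) = 18870.3 m = 18.9 km

18.9 km


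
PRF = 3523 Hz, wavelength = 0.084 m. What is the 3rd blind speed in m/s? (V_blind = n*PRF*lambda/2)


V_blind = 3 * 3523 * 0.084 / 2 = 443.9 m/s

443.9 m/s


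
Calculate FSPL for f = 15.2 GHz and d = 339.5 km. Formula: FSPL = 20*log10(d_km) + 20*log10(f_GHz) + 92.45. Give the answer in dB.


20*log10(339.5) = 50.62
20*log10(15.2) = 23.64
FSPL = 166.7 dB

166.7 dB


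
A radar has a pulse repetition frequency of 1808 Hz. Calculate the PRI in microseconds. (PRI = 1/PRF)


PRI = 1/1808 = 0.0005530973 s = 553.1 us

553.1 us


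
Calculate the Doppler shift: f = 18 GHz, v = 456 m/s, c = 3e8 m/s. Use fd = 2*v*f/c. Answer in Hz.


fd = 2 * 456 * 18000000000.0 / 3e8 = 54720.0 Hz

54720.0 Hz


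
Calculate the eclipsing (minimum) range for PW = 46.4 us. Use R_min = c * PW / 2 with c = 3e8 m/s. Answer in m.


R_min = 3e8 * 46.4e-6 / 2 = 6960.0 m

6960.0 m


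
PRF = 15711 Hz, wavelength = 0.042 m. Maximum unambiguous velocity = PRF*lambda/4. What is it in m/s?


V_ua = 15711 * 0.042 / 4 = 165.0 m/s

165.0 m/s


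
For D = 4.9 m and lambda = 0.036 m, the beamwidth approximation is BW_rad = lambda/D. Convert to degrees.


BW_rad = 0.036 / 4.9 = 0.007347
BW_deg = 0.42 degrees

0.42 degrees


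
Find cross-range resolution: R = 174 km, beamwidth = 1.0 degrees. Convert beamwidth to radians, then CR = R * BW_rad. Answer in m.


BW_rad = 0.017453293
CR = 174000 * 0.017453293 = 3036.9 m

3036.9 m


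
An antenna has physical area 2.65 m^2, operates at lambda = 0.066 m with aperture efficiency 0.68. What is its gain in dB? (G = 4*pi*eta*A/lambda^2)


G_linear = 4*pi*0.68*2.65/0.066^2 = 5198.48
G_dB = 10*log10(5198.48) = 37.2 dB

37.2 dB


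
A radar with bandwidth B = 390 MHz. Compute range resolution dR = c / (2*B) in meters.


dR = 3e8 / (2 * 390000000.0) = 0.38 m

0.38 m


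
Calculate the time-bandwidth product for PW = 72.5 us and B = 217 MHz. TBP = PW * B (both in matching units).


TBP = 72.5 * 217 = 15732.5

15732.5


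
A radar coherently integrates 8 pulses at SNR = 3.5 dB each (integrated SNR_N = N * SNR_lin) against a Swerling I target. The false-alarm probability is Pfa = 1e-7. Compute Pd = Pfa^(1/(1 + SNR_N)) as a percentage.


SNR_lin = 10^(3.5/10) = 2.23872
SNR_N = 8 * 2.23872 = 17.90976
1/(1 + SNR_N) = 1/18.90976 = 0.0528827
Pd = (1e-7)^0.0528827 = 0.4264
Pd = 42.6%

42.6%


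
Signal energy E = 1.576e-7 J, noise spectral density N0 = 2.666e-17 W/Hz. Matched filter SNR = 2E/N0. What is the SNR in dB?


SNR_lin = 2 * 1.576e-7 / 2.666e-17 = 1.182e10
SNR_dB = 10*log10(1.182e10) = 100.7 dB

100.7 dB


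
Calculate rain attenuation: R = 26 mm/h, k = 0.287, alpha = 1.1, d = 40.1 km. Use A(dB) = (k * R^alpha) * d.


gamma = 0.287 * 26^1.1 = 10.336002 dB/km
A = 10.336002 * 40.1 = 414.47 dB

414.47 dB


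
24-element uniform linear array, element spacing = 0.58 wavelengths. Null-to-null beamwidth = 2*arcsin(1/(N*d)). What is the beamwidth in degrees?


1/(N*d) = 1/(24*0.58) = 0.071839
BW = 2*arcsin(0.071839) = 8.2 degrees

8.2 degrees


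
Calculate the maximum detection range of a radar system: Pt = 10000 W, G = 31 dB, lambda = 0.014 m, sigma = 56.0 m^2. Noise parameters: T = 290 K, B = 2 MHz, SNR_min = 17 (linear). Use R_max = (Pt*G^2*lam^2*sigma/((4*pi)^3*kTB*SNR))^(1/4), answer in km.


G_lin = 10^(31/10) = 1258.925412
R^4 = 10000 * 1258.925412^2 * 0.014^2 * 56.0 / ((4*pi)^3 * 1.38e-23 * 290 * 2000000.0 * 17)
R^4 = 6.44256e17 m^4
R_max = (6.44256e17)^(1/4) = 28331.2 m = 28.3 km

28.3 km


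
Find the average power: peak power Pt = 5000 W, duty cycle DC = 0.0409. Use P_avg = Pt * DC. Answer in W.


P_avg = 5000 * 0.0409 = 204.5 W

204.5 W


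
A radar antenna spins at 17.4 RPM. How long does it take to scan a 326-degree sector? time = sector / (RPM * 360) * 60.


t = 326 / (17.4 * 360) * 60 = 3.12 s

3.12 s
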